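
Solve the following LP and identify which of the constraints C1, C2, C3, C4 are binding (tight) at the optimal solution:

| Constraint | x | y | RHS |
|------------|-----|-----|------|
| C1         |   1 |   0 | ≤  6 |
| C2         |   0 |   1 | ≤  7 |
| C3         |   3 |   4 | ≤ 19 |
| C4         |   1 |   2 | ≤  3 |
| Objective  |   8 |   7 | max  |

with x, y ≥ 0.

At x = 3, y = 0, compute slack b - a·x for each constraint:
  C1: 6 − 3 = 3  (slack)
  C2: 7 − 0 = 7  (slack)
  C3: 19 − 9 = 10  (slack)
  C4: 3 − 3 = 0  (binding)

Optimal: x = 3, y = 0
Binding: C4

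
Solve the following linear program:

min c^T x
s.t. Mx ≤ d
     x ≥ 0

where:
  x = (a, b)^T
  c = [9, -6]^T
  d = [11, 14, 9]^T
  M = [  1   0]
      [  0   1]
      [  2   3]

Evaluate the objective at each vertex of the feasible region:
  z(0, 0) = 0
  z(4.5, 0) = 40.5
  z(0, 3) = -18  ←
The minimum is at a = 0, b = 3.

a = 0, b = 3, z = -18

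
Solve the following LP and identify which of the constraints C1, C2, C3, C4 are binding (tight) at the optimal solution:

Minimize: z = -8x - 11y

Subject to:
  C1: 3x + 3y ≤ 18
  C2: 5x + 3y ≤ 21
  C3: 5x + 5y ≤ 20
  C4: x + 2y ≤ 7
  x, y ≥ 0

At x = 1, y = 3, compute slack b - a·x for each constraint:
  C1: 18 − 12 = 6  (slack)
  C2: 21 − 14 = 7  (slack)
  C3: 20 − 20 = 0  (binding)
  C4: 7 − 7 = 0  (binding)

Optimal: x = 1, y = 3
Binding: C3, C4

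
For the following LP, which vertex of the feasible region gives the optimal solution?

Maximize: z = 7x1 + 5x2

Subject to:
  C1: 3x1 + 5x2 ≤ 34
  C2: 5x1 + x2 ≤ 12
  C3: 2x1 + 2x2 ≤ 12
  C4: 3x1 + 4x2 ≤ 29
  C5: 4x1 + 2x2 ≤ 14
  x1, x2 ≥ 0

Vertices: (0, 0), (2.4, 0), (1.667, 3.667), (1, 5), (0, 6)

Evaluate the objective at each vertex of the feasible region:
  z(0, 0) = 0
  z(2.4, 0) = 16.8
  z(1.667, 3.667) = 30
  z(1, 5) = 32  ←
  z(0, 6) = 30
The maximum is at x1 = 1, x2 = 5.

(1, 5)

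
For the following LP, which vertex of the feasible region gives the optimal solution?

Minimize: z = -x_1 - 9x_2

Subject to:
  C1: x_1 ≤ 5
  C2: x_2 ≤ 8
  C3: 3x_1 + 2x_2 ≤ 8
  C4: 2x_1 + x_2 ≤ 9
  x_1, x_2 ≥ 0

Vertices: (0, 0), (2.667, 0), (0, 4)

Evaluate the objective at each vertex of the feasible region:
  z(0, 0) = 0
  z(2.667, 0) = -2.667
  z(0, 4) = -36  ←
The minimum is at x_1 = 0, x_2 = 4.

(0, 4)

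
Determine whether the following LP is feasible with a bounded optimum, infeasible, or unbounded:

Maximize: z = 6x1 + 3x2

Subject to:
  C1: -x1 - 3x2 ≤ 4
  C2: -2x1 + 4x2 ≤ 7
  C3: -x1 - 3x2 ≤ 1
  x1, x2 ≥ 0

Unbounded (objective can increase without bound)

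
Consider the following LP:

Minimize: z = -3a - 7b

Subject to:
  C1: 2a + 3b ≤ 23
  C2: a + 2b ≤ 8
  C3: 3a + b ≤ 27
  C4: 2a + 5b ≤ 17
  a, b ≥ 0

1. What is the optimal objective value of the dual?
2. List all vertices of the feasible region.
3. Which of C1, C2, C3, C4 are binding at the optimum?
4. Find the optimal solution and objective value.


1. -25
2. (0, 0), (8, 0), (6, 1), (0, 3.4)
3. C2, C4
4. a = 6, b = 1, z = -25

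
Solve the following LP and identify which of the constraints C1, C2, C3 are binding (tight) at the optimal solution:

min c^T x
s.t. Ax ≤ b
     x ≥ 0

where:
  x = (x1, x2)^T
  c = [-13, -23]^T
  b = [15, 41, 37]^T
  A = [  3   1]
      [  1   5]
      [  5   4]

At x1 = 1, x2 = 8, compute slack b - a·x for each constraint:
  C1: 15 − 11 = 4  (slack)
  C2: 41 − 41 = 0  (binding)
  C3: 37 − 37 = 0  (binding)

Optimal: x1 = 1, x2 = 8
Binding: C2, C3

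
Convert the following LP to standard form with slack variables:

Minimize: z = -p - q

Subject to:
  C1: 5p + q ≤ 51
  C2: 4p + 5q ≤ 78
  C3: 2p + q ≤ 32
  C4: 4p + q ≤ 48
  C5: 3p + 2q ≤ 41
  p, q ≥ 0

min z = -p - q

s.t.
  5p + q + s1 = 51
  4p + 5q + s2 = 78
  2p + q + s3 = 32
  4p + q + s4 = 48
  3p + 2q + s5 = 41
  p, q, s1, s2, s3, s4, s5 ≥ 0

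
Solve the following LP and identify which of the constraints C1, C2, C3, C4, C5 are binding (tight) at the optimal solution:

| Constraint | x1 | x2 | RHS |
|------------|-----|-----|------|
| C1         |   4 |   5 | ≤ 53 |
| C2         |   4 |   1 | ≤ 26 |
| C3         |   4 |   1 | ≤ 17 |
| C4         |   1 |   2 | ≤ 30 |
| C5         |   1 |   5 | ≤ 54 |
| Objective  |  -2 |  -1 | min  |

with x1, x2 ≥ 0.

At x1 = 2, x2 = 9, compute slack b - a·x for each constraint:
  C1: 53 − 53 = 0  (binding)
  C2: 26 − 17 = 9  (slack)
  C3: 17 − 17 = 0  (binding)
  C4: 30 − 20 = 10  (slack)
  C5: 54 − 47 = 7  (slack)

Optimal: x1 = 2, x2 = 9
Binding: C1, C3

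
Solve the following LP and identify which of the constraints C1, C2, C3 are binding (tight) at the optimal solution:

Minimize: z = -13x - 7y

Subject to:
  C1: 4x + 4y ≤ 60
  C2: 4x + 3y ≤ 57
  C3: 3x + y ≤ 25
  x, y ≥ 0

At x = 5, y = 10, compute slack b - a·x for each constraint:
  C1: 60 − 60 = 0  (binding)
  C2: 57 − 50 = 7  (slack)
  C3: 25 − 25 = 0  (binding)

Optimal: x = 5, y = 10
Binding: C1, C3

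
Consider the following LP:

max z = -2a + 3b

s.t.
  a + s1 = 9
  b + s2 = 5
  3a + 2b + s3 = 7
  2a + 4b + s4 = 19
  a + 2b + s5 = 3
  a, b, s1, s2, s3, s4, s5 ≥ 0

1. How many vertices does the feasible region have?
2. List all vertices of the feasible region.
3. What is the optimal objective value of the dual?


1. 4
2. (0, 0), (2.333, 0), (2, 0.5), (0, 1.5)
3. 4.5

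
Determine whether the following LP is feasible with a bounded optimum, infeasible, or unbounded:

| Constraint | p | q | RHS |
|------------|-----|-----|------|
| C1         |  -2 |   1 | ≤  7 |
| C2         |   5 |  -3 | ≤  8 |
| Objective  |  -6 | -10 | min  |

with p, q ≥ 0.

Unbounded (objective can decrease without bound)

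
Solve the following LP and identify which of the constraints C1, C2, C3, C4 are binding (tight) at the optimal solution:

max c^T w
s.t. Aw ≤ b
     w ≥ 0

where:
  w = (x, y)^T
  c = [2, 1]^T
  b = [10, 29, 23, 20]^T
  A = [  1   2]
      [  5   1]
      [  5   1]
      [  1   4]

At x = 4, y = 3, compute slack b - a·x for each constraint:
  C1: 10 − 10 = 0  (binding)
  C2: 29 − 23 = 6  (slack)
  C3: 23 − 23 = 0  (binding)
  C4: 20 − 16 = 4  (slack)

Optimal: x = 4, y = 3
Binding: C1, C3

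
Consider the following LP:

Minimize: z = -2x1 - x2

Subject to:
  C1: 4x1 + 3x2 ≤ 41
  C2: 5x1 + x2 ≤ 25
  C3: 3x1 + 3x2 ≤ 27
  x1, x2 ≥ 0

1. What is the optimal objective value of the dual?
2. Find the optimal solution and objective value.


1. -13
2. x1 = 4, x2 = 5, z = -13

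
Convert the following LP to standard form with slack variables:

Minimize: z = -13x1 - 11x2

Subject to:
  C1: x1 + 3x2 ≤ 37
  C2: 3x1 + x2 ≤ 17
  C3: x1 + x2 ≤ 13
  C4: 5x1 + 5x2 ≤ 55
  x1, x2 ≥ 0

min z = -13x1 - 11x2

s.t.
  x1 + 3x2 + s1 = 37
  3x1 + x2 + s2 = 17
  x1 + x2 + s3 = 13
  5x1 + 5x2 + s4 = 55
  x1, x2, s1, s2, s3, s4 ≥ 0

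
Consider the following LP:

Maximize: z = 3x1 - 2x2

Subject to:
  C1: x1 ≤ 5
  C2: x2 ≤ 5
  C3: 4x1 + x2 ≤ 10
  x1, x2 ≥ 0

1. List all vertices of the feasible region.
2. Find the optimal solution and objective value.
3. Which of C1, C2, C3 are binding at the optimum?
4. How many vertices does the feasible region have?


1. (0, 0), (2.5, 0), (1.25, 5), (0, 5)
2. x1 = 2.5, x2 = 0, z = 7.5
3. C3
4. 4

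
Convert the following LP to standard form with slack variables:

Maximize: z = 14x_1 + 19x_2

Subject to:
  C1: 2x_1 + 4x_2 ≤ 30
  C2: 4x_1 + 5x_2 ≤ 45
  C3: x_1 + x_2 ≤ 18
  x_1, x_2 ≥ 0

max z = 14x_1 + 19x_2

s.t.
  2x_1 + 4x_2 + s1 = 30
  4x_1 + 5x_2 + s2 = 45
  x_1 + x_2 + s3 = 18
  x_1, x_2, s1, s2, s3 ≥ 0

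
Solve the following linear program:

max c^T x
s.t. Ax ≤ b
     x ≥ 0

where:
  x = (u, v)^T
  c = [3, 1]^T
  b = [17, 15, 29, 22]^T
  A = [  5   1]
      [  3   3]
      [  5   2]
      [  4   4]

Evaluate the objective at each vertex of the feasible region:
  z(0, 0) = 0
  z(3.4, 0) = 10.2
  z(3, 2) = 11  ←
  z(0, 5) = 5
The maximum is at u = 3, v = 2.

u = 3, v = 2, z = 11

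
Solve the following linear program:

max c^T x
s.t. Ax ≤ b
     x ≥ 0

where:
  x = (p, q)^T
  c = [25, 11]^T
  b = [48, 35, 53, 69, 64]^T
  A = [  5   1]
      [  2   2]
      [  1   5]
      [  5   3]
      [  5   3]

Evaluate the objective at each vertex of the feasible region:
  z(0, 0) = 0
  z(9.6, 0) = 240
  z(8, 8) = 288  ←
  z(7.318, 9.136) = 283.5
  z(0, 10.6) = 116.6
The maximum is at p = 8, q = 8.

p = 8, q = 8, z = 288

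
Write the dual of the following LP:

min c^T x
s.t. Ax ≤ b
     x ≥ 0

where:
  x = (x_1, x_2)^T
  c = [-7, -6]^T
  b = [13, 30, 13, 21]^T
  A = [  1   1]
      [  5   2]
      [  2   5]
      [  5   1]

Primal min cᵀx s.t. Ax ≤ b, x ≥ 0  →  Dual max −bᵀy s.t. Aᵀy ≥ −c, y ≥ 0.

Maximize: z = -13y1 - 30y2 - 13y3 - 21y4

Subject to:
  y1 + 5y2 + 2y3 + 5y4 ≥ 7
  y1 + 2y2 + 5y3 + y4 ≥ 6
  y1, y2, y3, y4 ≥ 0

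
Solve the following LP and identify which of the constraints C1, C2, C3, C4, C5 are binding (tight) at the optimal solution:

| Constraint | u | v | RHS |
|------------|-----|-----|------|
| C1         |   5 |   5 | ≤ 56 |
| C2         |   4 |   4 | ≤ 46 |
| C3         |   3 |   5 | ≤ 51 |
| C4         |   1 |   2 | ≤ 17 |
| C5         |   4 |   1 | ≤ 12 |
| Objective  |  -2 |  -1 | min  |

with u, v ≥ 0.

At u = 1, v = 8, compute slack b - a·x for each constraint:
  C1: 56 − 45 = 11  (slack)
  C2: 46 − 36 = 10  (slack)
  C3: 51 − 43 = 8  (slack)
  C4: 17 − 17 = 0  (binding)
  C5: 12 − 12 = 0  (binding)

Optimal: u = 1, v = 8
Binding: C4, C5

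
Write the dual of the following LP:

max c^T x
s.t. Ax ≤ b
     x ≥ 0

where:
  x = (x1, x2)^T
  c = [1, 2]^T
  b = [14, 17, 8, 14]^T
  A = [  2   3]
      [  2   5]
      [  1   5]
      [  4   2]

Primal max cᵀx s.t. Ax ≤ b, x ≥ 0  →  Dual min bᵀy s.t. Aᵀy ≥ c, y ≥ 0.

Minimize: z = 14y1 + 17y2 + 8y3 + 14y4

Subject to:
  2y1 + 2y2 + y3 + 4y4 ≥ 1
  3y1 + 5y2 + 5y3 + 2y4 ≥ 2
  y1, y2, y3, y4 ≥ 0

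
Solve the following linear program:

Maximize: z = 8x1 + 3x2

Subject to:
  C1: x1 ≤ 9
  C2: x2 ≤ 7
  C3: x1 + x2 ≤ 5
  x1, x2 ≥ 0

Evaluate the objective at each vertex of the feasible region:
  z(0, 0) = 0
  z(5, 0) = 40  ←
  z(0, 5) = 15
The maximum is at x1 = 5, x2 = 0.

x1 = 5, x2 = 0, z = 40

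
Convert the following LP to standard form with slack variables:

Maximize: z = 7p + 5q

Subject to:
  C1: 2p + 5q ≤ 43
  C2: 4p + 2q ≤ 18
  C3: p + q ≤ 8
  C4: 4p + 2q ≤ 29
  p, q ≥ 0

max z = 7p + 5q

s.t.
  2p + 5q + s1 = 43
  4p + 2q + s2 = 18
  p + q + s3 = 8
  4p + 2q + s4 = 29
  p, q, s1, s2, s3, s4 ≥ 0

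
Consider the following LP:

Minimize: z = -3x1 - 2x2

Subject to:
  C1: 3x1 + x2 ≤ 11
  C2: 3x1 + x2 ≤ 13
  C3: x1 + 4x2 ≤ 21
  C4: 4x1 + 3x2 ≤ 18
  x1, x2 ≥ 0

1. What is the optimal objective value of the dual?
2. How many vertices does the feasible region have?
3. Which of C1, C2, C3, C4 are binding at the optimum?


1. -13
2. 5
3. C1, C4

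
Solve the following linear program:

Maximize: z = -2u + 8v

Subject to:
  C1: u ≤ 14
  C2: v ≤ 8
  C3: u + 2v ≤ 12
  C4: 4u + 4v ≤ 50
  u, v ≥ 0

Evaluate the objective at each vertex of the feasible region:
  z(0, 0) = 0
  z(12, 0) = -24
  z(0, 6) = 48  ←
The maximum is at u = 0, v = 6.

u = 0, v = 6, z = 48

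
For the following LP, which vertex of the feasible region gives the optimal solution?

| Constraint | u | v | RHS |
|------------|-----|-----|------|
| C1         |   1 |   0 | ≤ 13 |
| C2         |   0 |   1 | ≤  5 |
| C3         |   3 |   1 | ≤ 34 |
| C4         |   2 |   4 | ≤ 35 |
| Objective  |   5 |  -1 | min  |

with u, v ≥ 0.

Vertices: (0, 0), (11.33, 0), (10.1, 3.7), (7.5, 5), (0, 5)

Evaluate the objective at each vertex of the feasible region:
  z(0, 0) = 0
  z(11.33, 0) = 56.67
  z(10.1, 3.7) = 46.8
  z(7.5, 5) = 32.5
  z(0, 5) = -5  ←
The minimum is at u = 0, v = 5.

(0, 5)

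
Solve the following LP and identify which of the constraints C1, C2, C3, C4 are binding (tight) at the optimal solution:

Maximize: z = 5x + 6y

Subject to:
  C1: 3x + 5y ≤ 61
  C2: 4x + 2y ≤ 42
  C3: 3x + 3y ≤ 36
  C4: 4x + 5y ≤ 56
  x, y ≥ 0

At x = 4, y = 8, compute slack b - a·x for each constraint:
  C1: 61 − 52 = 9  (slack)
  C2: 42 − 32 = 10  (slack)
  C3: 36 − 36 = 0  (binding)
  C4: 56 − 56 = 0  (binding)

Optimal: x = 4, y = 8
Binding: C3, C4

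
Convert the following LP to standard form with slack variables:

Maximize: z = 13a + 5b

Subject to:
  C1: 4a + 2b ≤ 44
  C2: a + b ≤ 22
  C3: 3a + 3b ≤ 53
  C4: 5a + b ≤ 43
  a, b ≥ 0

max z = 13a + 5b

s.t.
  4a + 2b + s1 = 44
  a + b + s2 = 22
  3a + 3b + s3 = 53
  5a + b + s4 = 43
  a, b, s1, s2, s3, s4 ≥ 0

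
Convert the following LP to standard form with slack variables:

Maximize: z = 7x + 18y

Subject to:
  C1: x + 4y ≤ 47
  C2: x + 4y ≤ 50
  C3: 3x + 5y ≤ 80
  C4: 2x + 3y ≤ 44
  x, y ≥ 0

max z = 7x + 18y

s.t.
  x + 4y + s1 = 47
  x + 4y + s2 = 50
  3x + 5y + s3 = 80
  2x + 3y + s4 = 44
  x, y, s1, s2, s3, s4 ≥ 0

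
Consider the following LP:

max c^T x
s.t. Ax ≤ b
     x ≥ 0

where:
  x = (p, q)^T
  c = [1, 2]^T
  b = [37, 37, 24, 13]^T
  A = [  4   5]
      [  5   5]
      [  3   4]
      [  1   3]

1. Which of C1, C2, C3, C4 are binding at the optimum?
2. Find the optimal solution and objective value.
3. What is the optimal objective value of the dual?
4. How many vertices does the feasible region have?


1. C3, C4
2. p = 4, q = 3, z = 10
3. 10
4. 5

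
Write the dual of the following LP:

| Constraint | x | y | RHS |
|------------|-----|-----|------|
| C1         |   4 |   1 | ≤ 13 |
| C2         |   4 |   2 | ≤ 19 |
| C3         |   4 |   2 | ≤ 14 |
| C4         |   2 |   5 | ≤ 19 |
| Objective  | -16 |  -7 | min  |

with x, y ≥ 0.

Primal min cᵀx s.t. Ax ≤ b, x ≥ 0  →  Dual max −bᵀy s.t. Aᵀy ≥ −c, y ≥ 0.

Maximize: z = -13y1 - 19y2 - 14y3 - 19y4

Subject to:
  4y1 + 4y2 + 4y3 + 2y4 ≥ 16
  y1 + 2y2 + 2y3 + 5y4 ≥ 7
  y1, y2, y3, y4 ≥ 0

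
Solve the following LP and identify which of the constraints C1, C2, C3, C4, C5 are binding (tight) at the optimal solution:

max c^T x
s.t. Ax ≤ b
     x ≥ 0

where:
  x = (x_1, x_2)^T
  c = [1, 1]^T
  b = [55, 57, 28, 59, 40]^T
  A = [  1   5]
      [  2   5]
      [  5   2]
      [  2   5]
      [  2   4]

At x_1 = 2, x_2 = 9, compute slack b - a·x for each constraint:
  C1: 55 − 47 = 8  (slack)
  C2: 57 − 49 = 8  (slack)
  C3: 28 − 28 = 0  (binding)
  C4: 59 − 49 = 10  (slack)
  C5: 40 − 40 = 0  (binding)

Optimal: x_1 = 2, x_2 = 9
Binding: C3, C5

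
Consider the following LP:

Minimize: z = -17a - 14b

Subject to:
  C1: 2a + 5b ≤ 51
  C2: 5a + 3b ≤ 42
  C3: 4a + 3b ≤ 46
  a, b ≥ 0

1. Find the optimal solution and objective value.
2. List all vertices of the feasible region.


1. a = 3, b = 9, z = -177
2. (0, 0), (8.4, 0), (3, 9), (0, 10.2)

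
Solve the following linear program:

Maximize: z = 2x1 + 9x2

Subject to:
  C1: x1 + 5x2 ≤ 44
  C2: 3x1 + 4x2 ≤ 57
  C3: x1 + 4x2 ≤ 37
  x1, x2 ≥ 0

Evaluate the objective at each vertex of the feasible region:
  z(0, 0) = 0
  z(19, 0) = 38
  z(10, 6.75) = 80.75
  z(9, 7) = 81  ←
  z(0, 8.8) = 79.2
The maximum is at x1 = 9, x2 = 7.

x1 = 9, x2 = 7, z = 81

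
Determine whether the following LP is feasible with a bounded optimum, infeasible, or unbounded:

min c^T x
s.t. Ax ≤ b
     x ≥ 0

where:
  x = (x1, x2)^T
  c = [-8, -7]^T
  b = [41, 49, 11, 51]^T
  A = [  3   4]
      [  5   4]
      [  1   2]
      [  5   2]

Feasible with a bounded optimal solution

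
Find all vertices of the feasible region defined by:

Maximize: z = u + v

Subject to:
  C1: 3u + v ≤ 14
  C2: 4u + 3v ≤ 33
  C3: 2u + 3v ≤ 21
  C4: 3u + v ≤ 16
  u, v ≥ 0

(0, 0), (4.667, 0), (3, 5), (0, 7)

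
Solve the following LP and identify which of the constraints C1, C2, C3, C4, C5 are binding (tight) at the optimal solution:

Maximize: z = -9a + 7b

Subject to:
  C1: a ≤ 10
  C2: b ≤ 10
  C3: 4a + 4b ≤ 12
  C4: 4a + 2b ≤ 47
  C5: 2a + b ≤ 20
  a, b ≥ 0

At a = 0, b = 3, compute slack b - a·x for each constraint:
  C1: 10 − 0 = 10  (slack)
  C2: 10 − 3 = 7  (slack)
  C3: 12 − 12 = 0  (binding)
  C4: 47 − 6 = 41  (slack)
  C5: 20 − 3 = 17  (slack)

Optimal: a = 0, b = 3
Binding: C3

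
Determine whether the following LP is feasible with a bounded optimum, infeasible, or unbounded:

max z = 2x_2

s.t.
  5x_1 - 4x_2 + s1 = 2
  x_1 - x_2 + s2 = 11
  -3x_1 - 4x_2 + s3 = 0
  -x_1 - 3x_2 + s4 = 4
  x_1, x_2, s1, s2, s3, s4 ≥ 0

Unbounded (objective can increase without bound)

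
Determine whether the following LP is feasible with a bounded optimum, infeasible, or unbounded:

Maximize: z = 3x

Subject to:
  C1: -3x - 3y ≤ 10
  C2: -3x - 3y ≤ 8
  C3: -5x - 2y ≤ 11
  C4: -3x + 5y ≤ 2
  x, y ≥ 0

Unbounded (objective can increase without bound)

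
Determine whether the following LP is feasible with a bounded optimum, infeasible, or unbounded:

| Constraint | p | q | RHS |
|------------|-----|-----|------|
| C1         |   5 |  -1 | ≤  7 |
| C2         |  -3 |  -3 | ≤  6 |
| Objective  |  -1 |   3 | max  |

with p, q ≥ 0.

Unbounded (objective can increase without bound)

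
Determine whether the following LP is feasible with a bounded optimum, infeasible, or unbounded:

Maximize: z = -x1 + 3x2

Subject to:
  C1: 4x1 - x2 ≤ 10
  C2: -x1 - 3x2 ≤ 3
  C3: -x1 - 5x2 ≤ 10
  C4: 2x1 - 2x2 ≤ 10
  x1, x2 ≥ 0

Unbounded (objective can increase without bound)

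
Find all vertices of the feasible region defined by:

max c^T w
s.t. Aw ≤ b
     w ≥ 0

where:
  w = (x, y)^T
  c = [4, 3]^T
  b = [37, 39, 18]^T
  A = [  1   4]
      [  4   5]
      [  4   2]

(0, 0), (4.5, 0), (1, 7), (0, 7.8)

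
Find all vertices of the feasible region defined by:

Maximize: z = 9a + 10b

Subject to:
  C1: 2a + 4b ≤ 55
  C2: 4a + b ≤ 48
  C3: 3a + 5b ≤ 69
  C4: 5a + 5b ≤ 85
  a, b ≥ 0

(0, 0), (12, 0), (10.33, 6.667), (8, 9), (0.5, 13.5), (0, 13.75)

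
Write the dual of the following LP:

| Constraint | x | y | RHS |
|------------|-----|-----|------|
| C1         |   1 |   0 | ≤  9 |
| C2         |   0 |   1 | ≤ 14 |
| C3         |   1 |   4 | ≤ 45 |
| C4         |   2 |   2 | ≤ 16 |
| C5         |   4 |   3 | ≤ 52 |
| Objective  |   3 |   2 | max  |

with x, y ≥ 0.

Primal max cᵀx s.t. Ax ≤ b, x ≥ 0  →  Dual min bᵀy s.t. Aᵀy ≥ c, y ≥ 0.

Minimize: z = 9y1 + 14y2 + 45y3 + 16y4 + 52y5

Subject to:
  y1 + y3 + 2y4 + 4y5 ≥ 3
  y2 + 4y3 + 2y4 + 3y5 ≥ 2
  y1, y2, y3, y4, y5 ≥ 0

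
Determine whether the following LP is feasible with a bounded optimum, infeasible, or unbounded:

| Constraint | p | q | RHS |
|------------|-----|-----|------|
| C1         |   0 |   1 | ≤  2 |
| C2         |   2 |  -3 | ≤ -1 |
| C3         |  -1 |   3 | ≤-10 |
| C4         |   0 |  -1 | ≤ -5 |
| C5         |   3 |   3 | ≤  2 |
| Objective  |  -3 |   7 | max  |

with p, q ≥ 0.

Infeasible (no feasible solution exists)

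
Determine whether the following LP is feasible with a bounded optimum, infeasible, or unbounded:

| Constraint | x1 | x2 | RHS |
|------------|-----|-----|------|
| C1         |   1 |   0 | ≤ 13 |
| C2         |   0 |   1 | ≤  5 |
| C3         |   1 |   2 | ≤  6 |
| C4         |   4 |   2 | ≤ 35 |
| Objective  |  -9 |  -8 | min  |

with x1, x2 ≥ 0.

Feasible with a bounded optimal solution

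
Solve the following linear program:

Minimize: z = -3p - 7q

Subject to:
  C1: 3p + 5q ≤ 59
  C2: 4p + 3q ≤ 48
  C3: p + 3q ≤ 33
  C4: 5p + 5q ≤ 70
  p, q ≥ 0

Evaluate the objective at each vertex of the feasible region:
  z(0, 0) = 0
  z(12, 0) = -36
  z(6, 8) = -74
  z(5.5, 8.5) = -76
  z(3, 10) = -79  ←
  z(0, 11) = -77
The minimum is at p = 3, q = 10.

p = 3, q = 10, z = -79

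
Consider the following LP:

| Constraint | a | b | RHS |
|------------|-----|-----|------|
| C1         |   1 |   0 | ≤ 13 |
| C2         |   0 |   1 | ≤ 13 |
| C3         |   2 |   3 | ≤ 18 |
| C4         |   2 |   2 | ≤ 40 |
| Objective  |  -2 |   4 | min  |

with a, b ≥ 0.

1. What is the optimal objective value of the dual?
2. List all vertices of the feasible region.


1. -18
2. (0, 0), (9, 0), (0, 6)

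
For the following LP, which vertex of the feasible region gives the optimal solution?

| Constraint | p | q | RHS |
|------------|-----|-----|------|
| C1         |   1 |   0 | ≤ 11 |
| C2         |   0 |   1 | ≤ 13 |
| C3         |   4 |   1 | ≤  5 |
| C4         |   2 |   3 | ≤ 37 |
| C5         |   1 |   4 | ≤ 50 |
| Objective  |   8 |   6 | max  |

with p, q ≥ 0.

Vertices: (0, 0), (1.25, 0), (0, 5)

Evaluate the objective at each vertex of the feasible region:
  z(0, 0) = 0
  z(1.25, 0) = 10
  z(0, 5) = 30  ←
The maximum is at p = 0, q = 5.

(0, 5)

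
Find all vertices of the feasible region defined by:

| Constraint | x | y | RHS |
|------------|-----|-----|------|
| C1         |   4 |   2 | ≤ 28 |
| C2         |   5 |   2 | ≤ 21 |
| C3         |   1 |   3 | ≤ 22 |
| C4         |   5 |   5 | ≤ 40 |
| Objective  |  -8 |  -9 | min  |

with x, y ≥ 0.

(0, 0), (4.2, 0), (1.667, 6.333), (1, 7), (0, 7.333)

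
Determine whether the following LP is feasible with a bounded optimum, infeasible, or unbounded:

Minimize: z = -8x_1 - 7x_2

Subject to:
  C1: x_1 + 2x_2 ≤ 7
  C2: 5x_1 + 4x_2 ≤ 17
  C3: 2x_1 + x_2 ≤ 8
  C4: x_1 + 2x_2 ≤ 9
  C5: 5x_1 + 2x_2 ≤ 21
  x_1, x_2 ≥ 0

Feasible with a bounded optimal solution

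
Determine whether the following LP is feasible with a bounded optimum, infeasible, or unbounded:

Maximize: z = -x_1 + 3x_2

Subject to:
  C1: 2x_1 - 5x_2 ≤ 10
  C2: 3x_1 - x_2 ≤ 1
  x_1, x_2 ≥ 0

Unbounded (objective can increase without bound)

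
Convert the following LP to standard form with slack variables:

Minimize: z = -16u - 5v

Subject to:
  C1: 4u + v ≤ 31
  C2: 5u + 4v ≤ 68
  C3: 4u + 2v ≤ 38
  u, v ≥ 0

min z = -16u - 5v

s.t.
  4u + v + s1 = 31
  5u + 4v + s2 = 68
  4u + 2v + s3 = 38
  u, v, s1, s2, s3 ≥ 0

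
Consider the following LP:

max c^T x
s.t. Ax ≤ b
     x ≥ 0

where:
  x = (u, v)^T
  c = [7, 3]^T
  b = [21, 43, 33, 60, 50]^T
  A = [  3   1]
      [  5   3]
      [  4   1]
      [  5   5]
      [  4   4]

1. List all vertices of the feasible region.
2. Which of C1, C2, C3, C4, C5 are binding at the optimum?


1. (0, 0), (7, 0), (5, 6), (3.5, 8.5), (0, 12)
2. C1, C2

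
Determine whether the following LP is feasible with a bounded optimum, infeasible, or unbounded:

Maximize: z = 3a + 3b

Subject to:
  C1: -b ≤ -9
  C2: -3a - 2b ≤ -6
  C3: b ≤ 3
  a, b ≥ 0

Infeasible (no feasible solution exists)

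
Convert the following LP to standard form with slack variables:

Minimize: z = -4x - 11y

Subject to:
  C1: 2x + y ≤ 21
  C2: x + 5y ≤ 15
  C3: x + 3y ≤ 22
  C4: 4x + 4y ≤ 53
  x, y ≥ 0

min z = -4x - 11y

s.t.
  2x + y + s1 = 21
  x + 5y + s2 = 15
  x + 3y + s3 = 22
  4x + 4y + s4 = 53
  x, y, s1, s2, s3, s4 ≥ 0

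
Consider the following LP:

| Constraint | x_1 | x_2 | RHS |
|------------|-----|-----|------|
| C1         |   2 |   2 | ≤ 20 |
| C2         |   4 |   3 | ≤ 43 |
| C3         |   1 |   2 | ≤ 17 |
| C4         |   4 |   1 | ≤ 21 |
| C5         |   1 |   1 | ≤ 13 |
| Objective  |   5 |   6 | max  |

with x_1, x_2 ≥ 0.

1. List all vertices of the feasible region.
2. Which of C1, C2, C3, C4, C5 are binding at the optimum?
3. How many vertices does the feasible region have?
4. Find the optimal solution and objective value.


1. (0, 0), (5.25, 0), (3.667, 6.333), (3, 7), (0, 8.5)
2. C1, C3
3. 5
4. x_1 = 3, x_2 = 7, z = 57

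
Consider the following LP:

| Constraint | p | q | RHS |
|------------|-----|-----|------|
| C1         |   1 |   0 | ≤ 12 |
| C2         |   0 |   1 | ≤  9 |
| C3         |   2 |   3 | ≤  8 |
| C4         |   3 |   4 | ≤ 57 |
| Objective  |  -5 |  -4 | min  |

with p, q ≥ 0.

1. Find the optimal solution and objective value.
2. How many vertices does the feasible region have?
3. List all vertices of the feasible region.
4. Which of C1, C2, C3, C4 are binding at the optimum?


1. p = 4, q = 0, z = -20
2. 3
3. (0, 0), (4, 0), (0, 2.667)
4. C3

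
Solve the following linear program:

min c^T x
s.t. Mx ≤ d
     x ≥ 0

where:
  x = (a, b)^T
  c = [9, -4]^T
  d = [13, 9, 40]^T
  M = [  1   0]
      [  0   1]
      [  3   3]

Evaluate the objective at each vertex of the feasible region:
  z(0, 0) = 0
  z(13, 0) = 117
  z(13, 0.3333) = 115.7
  z(4.333, 9) = 3
  z(0, 9) = -36  ←
The minimum is at a = 0, b = 9.

a = 0, b = 9, z = -36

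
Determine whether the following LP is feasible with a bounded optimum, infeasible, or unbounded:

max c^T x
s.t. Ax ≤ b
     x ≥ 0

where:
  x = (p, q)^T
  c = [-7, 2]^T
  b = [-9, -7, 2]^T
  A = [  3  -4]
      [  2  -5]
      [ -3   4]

Infeasible (no feasible solution exists)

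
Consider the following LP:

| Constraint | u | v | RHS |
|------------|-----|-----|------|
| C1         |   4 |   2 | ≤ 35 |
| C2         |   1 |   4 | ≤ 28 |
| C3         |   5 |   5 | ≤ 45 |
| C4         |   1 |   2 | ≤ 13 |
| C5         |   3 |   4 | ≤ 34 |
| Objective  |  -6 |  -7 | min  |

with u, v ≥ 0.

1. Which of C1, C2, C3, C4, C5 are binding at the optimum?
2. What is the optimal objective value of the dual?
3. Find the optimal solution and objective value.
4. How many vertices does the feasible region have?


1. C3, C4
2. -58
3. u = 5, v = 4, z = -58
4. 5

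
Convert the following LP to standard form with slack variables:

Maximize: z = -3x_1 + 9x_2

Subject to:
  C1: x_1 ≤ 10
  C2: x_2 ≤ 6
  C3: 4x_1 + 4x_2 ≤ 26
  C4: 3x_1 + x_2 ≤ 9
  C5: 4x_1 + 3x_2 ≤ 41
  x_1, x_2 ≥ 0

max z = -3x_1 + 9x_2

s.t.
  x_1 + s1 = 10
  x_2 + s2 = 6
  4x_1 + 4x_2 + s3 = 26
  3x_1 + x_2 + s4 = 9
  4x_1 + 3x_2 + s5 = 41
  x_1, x_2, s1, s2, s3, s4, s5 ≥ 0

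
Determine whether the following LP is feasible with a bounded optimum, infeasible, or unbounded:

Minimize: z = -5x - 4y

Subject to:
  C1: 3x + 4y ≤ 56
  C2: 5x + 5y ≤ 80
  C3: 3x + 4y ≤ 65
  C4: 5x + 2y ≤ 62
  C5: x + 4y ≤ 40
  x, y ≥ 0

Feasible with a bounded optimal solution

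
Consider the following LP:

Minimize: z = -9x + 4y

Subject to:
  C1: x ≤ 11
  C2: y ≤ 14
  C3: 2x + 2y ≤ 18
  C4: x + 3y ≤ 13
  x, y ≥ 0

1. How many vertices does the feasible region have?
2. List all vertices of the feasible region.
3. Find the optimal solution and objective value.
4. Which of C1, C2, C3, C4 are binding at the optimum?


1. 4
2. (0, 0), (9, 0), (7, 2), (0, 4.333)
3. x = 9, y = 0, z = -81
4. C3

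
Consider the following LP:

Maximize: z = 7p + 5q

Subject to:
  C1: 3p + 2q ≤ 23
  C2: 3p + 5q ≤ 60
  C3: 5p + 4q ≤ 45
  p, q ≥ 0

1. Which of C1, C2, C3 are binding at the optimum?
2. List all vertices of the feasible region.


1. C1, C3
2. (0, 0), (7.667, 0), (1, 10), (0, 11.25)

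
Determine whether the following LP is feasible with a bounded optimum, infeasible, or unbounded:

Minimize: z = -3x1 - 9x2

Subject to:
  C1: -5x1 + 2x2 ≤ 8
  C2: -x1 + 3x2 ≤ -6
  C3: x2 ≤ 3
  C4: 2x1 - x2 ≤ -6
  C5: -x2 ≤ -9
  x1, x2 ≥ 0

Infeasible (no feasible solution exists)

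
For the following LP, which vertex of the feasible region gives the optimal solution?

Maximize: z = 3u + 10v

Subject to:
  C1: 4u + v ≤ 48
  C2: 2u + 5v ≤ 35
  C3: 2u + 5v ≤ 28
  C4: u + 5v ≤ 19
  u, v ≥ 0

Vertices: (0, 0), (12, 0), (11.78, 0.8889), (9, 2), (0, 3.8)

Evaluate the objective at each vertex of the feasible region:
  z(0, 0) = 0
  z(12, 0) = 36
  z(11.78, 0.8889) = 44.22
  z(9, 2) = 47  ←
  z(0, 3.8) = 38
The maximum is at u = 9, v = 2.

(9, 2)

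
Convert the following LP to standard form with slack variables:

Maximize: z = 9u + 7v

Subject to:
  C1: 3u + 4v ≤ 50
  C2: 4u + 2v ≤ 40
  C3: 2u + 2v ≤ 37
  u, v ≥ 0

max z = 9u + 7v

s.t.
  3u + 4v + s1 = 50
  4u + 2v + s2 = 40
  2u + 2v + s3 = 37
  u, v, s1, s2, s3 ≥ 0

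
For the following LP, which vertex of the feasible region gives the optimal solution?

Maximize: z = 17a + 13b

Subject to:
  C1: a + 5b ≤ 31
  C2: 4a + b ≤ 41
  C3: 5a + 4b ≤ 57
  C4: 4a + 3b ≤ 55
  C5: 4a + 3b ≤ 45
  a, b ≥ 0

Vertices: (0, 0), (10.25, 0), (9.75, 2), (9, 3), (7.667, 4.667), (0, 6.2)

Evaluate the objective at each vertex of the feasible region:
  z(0, 0) = 0
  z(10.25, 0) = 174.2
  z(9.75, 2) = 191.8
  z(9, 3) = 192  ←
  z(7.667, 4.667) = 191
  z(0, 6.2) = 80.6
The maximum is at a = 9, b = 3.

(9, 3)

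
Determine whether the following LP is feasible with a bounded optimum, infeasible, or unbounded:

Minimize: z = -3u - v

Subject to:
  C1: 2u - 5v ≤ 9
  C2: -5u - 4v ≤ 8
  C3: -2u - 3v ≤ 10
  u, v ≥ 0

Unbounded (objective can decrease without bound)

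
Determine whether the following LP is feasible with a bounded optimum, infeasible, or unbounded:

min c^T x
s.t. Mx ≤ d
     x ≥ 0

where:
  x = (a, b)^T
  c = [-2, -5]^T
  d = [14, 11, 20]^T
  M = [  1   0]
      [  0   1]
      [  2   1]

Feasible with a bounded optimal solution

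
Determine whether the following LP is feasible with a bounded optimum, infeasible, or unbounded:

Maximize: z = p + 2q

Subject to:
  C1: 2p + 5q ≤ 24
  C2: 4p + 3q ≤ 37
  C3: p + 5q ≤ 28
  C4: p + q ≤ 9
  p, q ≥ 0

Feasible with a bounded optimal solution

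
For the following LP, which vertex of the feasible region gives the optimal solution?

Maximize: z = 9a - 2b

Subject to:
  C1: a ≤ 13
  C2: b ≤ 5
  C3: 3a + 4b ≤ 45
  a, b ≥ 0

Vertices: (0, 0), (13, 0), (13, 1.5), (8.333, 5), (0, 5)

Evaluate the objective at each vertex of the feasible region:
  z(0, 0) = 0
  z(13, 0) = 117  ←
  z(13, 1.5) = 114
  z(8.333, 5) = 65
  z(0, 5) = -10
The maximum is at a = 13, b = 0.

(13, 0)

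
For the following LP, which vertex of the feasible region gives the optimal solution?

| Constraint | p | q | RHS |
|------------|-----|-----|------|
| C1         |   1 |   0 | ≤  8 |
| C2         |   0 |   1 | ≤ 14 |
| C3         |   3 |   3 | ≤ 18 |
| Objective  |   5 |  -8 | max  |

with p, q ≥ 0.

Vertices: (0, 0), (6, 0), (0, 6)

Evaluate the objective at each vertex of the feasible region:
  z(0, 0) = 0
  z(6, 0) = 30  ←
  z(0, 6) = -48
The maximum is at p = 6, q = 0.

(6, 0)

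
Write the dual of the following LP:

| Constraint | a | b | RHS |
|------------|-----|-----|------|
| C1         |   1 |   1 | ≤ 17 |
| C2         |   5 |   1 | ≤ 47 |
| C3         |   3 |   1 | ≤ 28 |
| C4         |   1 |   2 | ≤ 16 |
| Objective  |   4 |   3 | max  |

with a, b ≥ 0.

Primal max cᵀx s.t. Ax ≤ b, x ≥ 0  →  Dual min bᵀy s.t. Aᵀy ≥ c, y ≥ 0.

Minimize: z = 17y1 + 47y2 + 28y3 + 16y4

Subject to:
  y1 + 5y2 + 3y3 + y4 ≥ 4
  y1 + y2 + y3 + 2y4 ≥ 3
  y1, y2, y3, y4 ≥ 0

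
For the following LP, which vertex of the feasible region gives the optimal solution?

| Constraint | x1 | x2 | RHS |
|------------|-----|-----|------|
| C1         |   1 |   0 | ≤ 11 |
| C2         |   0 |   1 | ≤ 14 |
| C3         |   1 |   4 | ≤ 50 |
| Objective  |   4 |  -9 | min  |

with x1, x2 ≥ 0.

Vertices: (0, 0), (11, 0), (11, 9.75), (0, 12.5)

Evaluate the objective at each vertex of the feasible region:
  z(0, 0) = 0
  z(11, 0) = 44
  z(11, 9.75) = -43.75
  z(0, 12.5) = -112.5  ←
The minimum is at x1 = 0, x2 = 12.5.

(0, 12.5)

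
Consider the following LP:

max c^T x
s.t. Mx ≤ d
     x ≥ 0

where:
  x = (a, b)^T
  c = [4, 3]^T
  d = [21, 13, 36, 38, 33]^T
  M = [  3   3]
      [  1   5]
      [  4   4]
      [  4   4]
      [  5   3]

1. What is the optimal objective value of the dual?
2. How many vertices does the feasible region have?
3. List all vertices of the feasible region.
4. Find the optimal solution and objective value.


1. 27
2. 5
3. (0, 0), (6.6, 0), (6, 1), (5.5, 1.5), (0, 2.6)
4. a = 6, b = 1, z = 27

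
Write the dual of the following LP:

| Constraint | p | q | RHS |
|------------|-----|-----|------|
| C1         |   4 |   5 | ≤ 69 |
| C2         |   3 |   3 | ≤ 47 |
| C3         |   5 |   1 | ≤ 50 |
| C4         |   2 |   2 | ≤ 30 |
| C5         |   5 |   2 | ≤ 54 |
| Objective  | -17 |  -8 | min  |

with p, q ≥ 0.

Primal min cᵀx s.t. Ax ≤ b, x ≥ 0  →  Dual max −bᵀy s.t. Aᵀy ≥ −c, y ≥ 0.

Maximize: z = -69y1 - 47y2 - 50y3 - 30y4 - 54y5

Subject to:
  4y1 + 3y2 + 5y3 + 2y4 + 5y5 ≥ 17
  5y1 + 3y2 + y3 + 2y4 + 2y5 ≥ 8
  y1, y2, y3, y4, y5 ≥ 0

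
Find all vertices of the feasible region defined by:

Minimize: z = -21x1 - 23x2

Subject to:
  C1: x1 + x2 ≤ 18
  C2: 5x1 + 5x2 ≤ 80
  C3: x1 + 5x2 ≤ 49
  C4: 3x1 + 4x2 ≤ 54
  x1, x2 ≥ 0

(0, 0), (16, 0), (10, 6), (6.727, 8.455), (0, 9.8)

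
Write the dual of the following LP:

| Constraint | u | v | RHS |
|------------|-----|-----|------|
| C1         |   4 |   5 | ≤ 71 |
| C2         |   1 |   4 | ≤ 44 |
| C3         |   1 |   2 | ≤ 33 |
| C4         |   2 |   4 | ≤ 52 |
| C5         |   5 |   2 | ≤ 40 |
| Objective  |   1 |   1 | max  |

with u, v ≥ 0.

Primal max cᵀx s.t. Ax ≤ b, x ≥ 0  →  Dual min bᵀy s.t. Aᵀy ≥ c, y ≥ 0.

Minimize: z = 71y1 + 44y2 + 33y3 + 52y4 + 40y5

Subject to:
  4y1 + y2 + y3 + 2y4 + 5y5 ≥ 1
  5y1 + 4y2 + 2y3 + 4y4 + 2y5 ≥ 1
  y1, y2, y3, y4, y5 ≥ 0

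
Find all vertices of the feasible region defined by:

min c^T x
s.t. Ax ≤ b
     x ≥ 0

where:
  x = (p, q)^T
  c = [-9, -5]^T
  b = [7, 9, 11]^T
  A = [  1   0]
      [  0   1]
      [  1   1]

(0, 0), (7, 0), (7, 4), (2, 9), (0, 9)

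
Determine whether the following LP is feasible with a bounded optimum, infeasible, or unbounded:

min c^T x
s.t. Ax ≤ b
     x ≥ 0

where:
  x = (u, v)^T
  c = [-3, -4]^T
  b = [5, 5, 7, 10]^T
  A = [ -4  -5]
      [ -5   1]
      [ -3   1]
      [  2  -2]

Unbounded (objective can decrease without bound)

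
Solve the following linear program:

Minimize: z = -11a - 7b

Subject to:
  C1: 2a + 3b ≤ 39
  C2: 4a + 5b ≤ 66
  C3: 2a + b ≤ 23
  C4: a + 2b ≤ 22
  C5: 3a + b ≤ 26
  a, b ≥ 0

Evaluate the objective at each vertex of the feasible region:
  z(0, 0) = 0
  z(8.667, 0) = -95.33
  z(6, 8) = -122  ←
  z(0, 11) = -77
The minimum is at a = 6, b = 8.

a = 6, b = 8, z = -122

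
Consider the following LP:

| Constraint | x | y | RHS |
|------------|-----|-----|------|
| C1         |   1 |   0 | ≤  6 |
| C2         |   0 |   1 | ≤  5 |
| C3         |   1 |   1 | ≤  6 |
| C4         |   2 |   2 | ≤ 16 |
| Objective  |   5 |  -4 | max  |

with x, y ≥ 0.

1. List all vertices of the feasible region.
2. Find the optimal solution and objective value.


1. (0, 0), (6, 0), (1, 5), (0, 5)
2. x = 6, y = 0, z = 30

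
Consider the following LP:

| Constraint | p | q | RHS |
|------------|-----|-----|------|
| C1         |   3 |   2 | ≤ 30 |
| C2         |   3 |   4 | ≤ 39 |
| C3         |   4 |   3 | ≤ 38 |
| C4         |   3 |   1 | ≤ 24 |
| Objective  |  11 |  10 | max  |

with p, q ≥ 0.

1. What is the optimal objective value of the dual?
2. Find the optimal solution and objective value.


1. 115
2. p = 5, q = 6, z = 115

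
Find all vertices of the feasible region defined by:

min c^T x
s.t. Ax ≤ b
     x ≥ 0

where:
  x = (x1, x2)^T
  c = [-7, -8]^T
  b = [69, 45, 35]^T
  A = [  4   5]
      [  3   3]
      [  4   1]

(0, 0), (8.75, 0), (6.667, 8.333), (6, 9), (0, 13.8)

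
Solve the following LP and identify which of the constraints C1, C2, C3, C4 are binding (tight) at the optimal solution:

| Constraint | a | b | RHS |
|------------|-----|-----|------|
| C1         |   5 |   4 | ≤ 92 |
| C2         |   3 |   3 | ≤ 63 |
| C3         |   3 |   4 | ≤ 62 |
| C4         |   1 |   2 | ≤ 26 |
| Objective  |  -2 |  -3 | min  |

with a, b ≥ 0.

At a = 10, b = 8, compute slack b - a·x for each constraint:
  C1: 92 − 82 = 10  (slack)
  C2: 63 − 54 = 9  (slack)
  C3: 62 − 62 = 0  (binding)
  C4: 26 − 26 = 0  (binding)

Optimal: a = 10, b = 8
Binding: C3, C4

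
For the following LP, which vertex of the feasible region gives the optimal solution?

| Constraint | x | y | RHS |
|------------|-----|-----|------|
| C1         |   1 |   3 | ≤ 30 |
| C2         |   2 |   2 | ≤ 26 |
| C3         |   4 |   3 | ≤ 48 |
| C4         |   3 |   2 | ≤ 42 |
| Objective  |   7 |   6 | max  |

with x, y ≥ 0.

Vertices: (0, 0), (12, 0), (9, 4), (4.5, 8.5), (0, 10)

Evaluate the objective at each vertex of the feasible region:
  z(0, 0) = 0
  z(12, 0) = 84
  z(9, 4) = 87  ←
  z(4.5, 8.5) = 82.5
  z(0, 10) = 60
The maximum is at x = 9, y = 4.

(9, 4)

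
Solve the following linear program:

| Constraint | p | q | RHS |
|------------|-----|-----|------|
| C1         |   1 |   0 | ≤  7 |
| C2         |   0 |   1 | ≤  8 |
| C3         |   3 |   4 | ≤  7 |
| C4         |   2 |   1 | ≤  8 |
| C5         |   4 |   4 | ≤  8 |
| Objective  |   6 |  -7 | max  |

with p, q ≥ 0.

Evaluate the objective at each vertex of the feasible region:
  z(0, 0) = 0
  z(2, 0) = 12  ←
  z(1, 1) = -1
  z(0, 1.75) = -12.25
The maximum is at p = 2, q = 0.

p = 2, q = 0, z = 12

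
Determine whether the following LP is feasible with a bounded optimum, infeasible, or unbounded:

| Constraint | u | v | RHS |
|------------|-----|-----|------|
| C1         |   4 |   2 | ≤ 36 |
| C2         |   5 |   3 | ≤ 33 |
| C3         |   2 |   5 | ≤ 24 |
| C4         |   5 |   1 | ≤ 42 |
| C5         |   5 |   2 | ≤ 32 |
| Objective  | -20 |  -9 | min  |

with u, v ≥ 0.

Feasible with a bounded optimal solution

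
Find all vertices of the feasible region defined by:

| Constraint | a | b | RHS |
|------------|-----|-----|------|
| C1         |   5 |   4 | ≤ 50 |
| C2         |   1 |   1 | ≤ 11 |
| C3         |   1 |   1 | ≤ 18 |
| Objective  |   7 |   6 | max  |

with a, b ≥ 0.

(0, 0), (10, 0), (6, 5), (0, 11)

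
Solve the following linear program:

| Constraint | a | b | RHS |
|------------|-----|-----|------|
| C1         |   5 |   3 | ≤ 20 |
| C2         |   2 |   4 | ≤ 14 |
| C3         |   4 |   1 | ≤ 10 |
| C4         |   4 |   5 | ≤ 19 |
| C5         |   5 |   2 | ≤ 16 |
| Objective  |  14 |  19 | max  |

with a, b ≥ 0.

Evaluate the objective at each vertex of the feasible region:
  z(0, 0) = 0
  z(2.5, 0) = 35
  z(1.938, 2.25) = 69.88
  z(1, 3) = 71  ←
  z(0, 3.5) = 66.5
The maximum is at a = 1, b = 3.

a = 1, b = 3, z = 71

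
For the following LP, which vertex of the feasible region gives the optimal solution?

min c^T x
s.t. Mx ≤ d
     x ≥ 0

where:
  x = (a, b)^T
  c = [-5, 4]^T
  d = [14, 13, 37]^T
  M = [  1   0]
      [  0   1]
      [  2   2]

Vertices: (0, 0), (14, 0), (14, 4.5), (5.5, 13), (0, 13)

Evaluate the objective at each vertex of the feasible region:
  z(0, 0) = 0
  z(14, 0) = -70  ←
  z(14, 4.5) = -52
  z(5.5, 13) = 24.5
  z(0, 13) = 52
The minimum is at a = 14, b = 0.

(14, 0)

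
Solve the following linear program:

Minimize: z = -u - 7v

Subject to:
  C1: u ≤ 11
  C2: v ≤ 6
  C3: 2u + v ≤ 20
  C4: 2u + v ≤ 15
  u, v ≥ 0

Evaluate the objective at each vertex of the feasible region:
  z(0, 0) = 0
  z(7.5, 0) = -7.5
  z(4.5, 6) = -46.5  ←
  z(0, 6) = -42
The minimum is at u = 4.5, v = 6.

u = 4.5, v = 6, z = -46.5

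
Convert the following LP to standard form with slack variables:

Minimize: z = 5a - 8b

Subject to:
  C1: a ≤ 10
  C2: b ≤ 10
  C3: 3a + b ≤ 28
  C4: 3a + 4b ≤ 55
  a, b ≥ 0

min z = 5a - 8b

s.t.
  a + s1 = 10
  b + s2 = 10
  3a + b + s3 = 28
  3a + 4b + s4 = 55
  a, b, s1, s2, s3, s4 ≥ 0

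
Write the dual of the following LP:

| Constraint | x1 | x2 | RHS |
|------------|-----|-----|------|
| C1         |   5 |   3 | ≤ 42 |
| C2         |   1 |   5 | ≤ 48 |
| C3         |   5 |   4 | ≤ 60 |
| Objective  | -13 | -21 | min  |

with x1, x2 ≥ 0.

Primal min cᵀx s.t. Ax ≤ b, x ≥ 0  →  Dual max −bᵀy s.t. Aᵀy ≥ −c, y ≥ 0.

Maximize: z = -42y1 - 48y2 - 60y3

Subject to:
  5y1 + y2 + 5y3 ≥ 13
  3y1 + 5y2 + 4y3 ≥ 21
  y1, y2, y3 ≥ 0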